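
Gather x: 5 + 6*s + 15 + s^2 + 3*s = s^2 + 9*s + 20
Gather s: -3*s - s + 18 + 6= 24 - 4*s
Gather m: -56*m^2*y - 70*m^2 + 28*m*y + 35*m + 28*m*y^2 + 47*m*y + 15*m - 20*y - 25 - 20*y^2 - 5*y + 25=m^2*(-56*y - 70) + m*(28*y^2 + 75*y + 50) - 20*y^2 - 25*y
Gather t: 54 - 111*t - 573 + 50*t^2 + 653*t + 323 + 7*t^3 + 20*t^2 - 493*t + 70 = 7*t^3 + 70*t^2 + 49*t - 126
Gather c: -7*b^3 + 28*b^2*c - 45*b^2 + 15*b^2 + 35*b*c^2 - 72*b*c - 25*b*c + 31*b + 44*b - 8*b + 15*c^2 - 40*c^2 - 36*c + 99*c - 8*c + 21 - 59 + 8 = -7*b^3 - 30*b^2 + 67*b + c^2*(35*b - 25) + c*(28*b^2 - 97*b + 55) - 30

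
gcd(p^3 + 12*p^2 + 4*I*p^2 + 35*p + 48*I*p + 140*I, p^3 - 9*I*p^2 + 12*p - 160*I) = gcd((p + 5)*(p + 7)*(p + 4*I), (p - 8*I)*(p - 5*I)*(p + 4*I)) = p + 4*I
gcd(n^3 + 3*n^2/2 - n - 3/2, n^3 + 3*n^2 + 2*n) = n + 1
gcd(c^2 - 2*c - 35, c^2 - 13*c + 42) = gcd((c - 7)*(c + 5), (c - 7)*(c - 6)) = c - 7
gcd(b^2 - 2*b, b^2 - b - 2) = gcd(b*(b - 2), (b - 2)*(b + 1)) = b - 2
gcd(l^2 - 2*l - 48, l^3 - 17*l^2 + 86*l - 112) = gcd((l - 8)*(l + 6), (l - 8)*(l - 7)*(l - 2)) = l - 8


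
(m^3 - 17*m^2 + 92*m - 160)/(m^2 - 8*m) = m - 9 + 20/m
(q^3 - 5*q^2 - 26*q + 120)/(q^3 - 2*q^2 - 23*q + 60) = (q - 6)/(q - 3)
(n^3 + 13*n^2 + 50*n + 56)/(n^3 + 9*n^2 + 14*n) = (n + 4)/n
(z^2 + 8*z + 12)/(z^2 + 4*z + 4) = (z + 6)/(z + 2)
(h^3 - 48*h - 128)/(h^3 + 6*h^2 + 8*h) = (h^2 - 4*h - 32)/(h*(h + 2))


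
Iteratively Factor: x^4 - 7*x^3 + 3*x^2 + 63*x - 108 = (x + 3)*(x^3 - 10*x^2 + 33*x - 36) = (x - 3)*(x + 3)*(x^2 - 7*x + 12) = (x - 3)^2*(x + 3)*(x - 4)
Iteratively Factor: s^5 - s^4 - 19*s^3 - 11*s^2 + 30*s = (s - 1)*(s^4 - 19*s^2 - 30*s) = (s - 1)*(s + 2)*(s^3 - 2*s^2 - 15*s) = (s - 1)*(s + 2)*(s + 3)*(s^2 - 5*s) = (s - 5)*(s - 1)*(s + 2)*(s + 3)*(s)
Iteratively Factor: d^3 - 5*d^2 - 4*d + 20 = (d + 2)*(d^2 - 7*d + 10) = (d - 2)*(d + 2)*(d - 5)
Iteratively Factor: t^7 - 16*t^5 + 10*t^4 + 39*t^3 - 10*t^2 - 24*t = (t + 1)*(t^6 - t^5 - 15*t^4 + 25*t^3 + 14*t^2 - 24*t) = (t - 2)*(t + 1)*(t^5 + t^4 - 13*t^3 - t^2 + 12*t) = (t - 3)*(t - 2)*(t + 1)*(t^4 + 4*t^3 - t^2 - 4*t) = t*(t - 3)*(t - 2)*(t + 1)*(t^3 + 4*t^2 - t - 4) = t*(t - 3)*(t - 2)*(t + 1)^2*(t^2 + 3*t - 4) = t*(t - 3)*(t - 2)*(t + 1)^2*(t + 4)*(t - 1)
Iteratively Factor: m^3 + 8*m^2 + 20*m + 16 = (m + 2)*(m^2 + 6*m + 8) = (m + 2)^2*(m + 4)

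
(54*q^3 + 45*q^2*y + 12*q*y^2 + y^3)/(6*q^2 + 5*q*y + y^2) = (18*q^2 + 9*q*y + y^2)/(2*q + y)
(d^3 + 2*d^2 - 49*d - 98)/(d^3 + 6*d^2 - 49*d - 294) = (d + 2)/(d + 6)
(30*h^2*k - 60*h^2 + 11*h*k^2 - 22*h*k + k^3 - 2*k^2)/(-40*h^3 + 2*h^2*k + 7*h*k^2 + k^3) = (-6*h*k + 12*h - k^2 + 2*k)/(8*h^2 - 2*h*k - k^2)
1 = 1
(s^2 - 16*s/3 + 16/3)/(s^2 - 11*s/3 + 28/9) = 3*(s - 4)/(3*s - 7)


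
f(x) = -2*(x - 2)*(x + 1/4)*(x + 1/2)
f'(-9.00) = -528.25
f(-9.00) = 1636.25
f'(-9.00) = -528.25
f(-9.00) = 1636.25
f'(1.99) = -11.06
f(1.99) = 0.11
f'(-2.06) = -33.01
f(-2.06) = 22.93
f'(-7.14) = -338.83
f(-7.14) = 836.30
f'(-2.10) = -34.21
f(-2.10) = 24.27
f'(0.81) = 2.86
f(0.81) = 3.30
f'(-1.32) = -14.30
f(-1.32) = 5.83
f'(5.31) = -139.88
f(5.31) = -213.85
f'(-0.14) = 1.93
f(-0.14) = 0.17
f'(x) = -2*(x - 2)*(x + 1/4) - 2*(x - 2)*(x + 1/2) - 2*(x + 1/4)*(x + 1/2)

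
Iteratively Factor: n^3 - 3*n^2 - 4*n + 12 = (n - 2)*(n^2 - n - 6) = (n - 2)*(n + 2)*(n - 3)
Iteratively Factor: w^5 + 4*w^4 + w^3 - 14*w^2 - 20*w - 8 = (w + 2)*(w^4 + 2*w^3 - 3*w^2 - 8*w - 4) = (w + 1)*(w + 2)*(w^3 + w^2 - 4*w - 4) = (w + 1)^2*(w + 2)*(w^2 - 4) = (w - 2)*(w + 1)^2*(w + 2)*(w + 2)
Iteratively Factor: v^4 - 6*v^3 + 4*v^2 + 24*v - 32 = (v + 2)*(v^3 - 8*v^2 + 20*v - 16) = (v - 4)*(v + 2)*(v^2 - 4*v + 4) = (v - 4)*(v - 2)*(v + 2)*(v - 2)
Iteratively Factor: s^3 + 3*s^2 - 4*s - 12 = (s + 3)*(s^2 - 4) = (s + 2)*(s + 3)*(s - 2)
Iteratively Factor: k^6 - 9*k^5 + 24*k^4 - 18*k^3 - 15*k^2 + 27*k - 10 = (k - 1)*(k^5 - 8*k^4 + 16*k^3 - 2*k^2 - 17*k + 10) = (k - 1)^2*(k^4 - 7*k^3 + 9*k^2 + 7*k - 10) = (k - 1)^2*(k + 1)*(k^3 - 8*k^2 + 17*k - 10) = (k - 1)^3*(k + 1)*(k^2 - 7*k + 10) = (k - 5)*(k - 1)^3*(k + 1)*(k - 2)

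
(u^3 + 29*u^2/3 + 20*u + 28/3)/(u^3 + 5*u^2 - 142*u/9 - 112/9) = 3*(u + 2)/(3*u - 8)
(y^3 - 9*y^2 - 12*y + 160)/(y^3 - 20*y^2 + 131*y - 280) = (y + 4)/(y - 7)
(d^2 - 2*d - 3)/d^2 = 1 - 2/d - 3/d^2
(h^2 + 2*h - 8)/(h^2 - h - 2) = (h + 4)/(h + 1)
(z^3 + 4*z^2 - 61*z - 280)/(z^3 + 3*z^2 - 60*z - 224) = (z + 5)/(z + 4)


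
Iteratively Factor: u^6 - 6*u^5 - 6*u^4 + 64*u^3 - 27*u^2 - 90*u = (u - 5)*(u^5 - u^4 - 11*u^3 + 9*u^2 + 18*u) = (u - 5)*(u - 2)*(u^4 + u^3 - 9*u^2 - 9*u) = u*(u - 5)*(u - 2)*(u^3 + u^2 - 9*u - 9) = u*(u - 5)*(u - 2)*(u + 3)*(u^2 - 2*u - 3) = u*(u - 5)*(u - 3)*(u - 2)*(u + 3)*(u + 1)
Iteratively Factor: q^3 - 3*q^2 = (q)*(q^2 - 3*q) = q^2*(q - 3)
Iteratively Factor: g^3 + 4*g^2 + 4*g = (g)*(g^2 + 4*g + 4) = g*(g + 2)*(g + 2)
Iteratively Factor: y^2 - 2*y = (y - 2)*(y)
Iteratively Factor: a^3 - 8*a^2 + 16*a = (a)*(a^2 - 8*a + 16) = a*(a - 4)*(a - 4)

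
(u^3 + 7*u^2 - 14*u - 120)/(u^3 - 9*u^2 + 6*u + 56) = (u^2 + 11*u + 30)/(u^2 - 5*u - 14)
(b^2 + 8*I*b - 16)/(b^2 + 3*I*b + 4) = (b + 4*I)/(b - I)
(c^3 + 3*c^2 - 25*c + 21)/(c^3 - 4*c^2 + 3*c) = (c + 7)/c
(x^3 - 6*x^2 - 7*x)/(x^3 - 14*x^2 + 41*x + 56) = x/(x - 8)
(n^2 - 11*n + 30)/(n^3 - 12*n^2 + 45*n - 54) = (n - 5)/(n^2 - 6*n + 9)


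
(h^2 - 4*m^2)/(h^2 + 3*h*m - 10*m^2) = (h + 2*m)/(h + 5*m)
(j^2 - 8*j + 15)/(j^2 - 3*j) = (j - 5)/j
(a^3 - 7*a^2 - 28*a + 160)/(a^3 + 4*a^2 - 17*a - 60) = (a - 8)/(a + 3)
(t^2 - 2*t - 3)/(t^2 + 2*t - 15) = (t + 1)/(t + 5)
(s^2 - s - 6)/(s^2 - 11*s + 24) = (s + 2)/(s - 8)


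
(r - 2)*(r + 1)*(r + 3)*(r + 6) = r^4 + 8*r^3 + 7*r^2 - 36*r - 36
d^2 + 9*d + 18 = (d + 3)*(d + 6)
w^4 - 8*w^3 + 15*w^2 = w^2*(w - 5)*(w - 3)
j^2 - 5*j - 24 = (j - 8)*(j + 3)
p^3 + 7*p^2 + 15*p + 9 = (p + 1)*(p + 3)^2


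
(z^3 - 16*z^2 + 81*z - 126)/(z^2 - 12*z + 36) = (z^2 - 10*z + 21)/(z - 6)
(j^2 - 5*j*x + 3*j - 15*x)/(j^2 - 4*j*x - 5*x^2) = (j + 3)/(j + x)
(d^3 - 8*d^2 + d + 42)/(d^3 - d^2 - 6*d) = (d - 7)/d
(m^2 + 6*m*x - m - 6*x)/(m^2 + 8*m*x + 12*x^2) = (m - 1)/(m + 2*x)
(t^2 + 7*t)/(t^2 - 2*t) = (t + 7)/(t - 2)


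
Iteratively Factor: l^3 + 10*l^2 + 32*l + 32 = (l + 4)*(l^2 + 6*l + 8) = (l + 4)^2*(l + 2)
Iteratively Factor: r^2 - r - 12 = (r + 3)*(r - 4)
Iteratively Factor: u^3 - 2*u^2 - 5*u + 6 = (u - 1)*(u^2 - u - 6) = (u - 3)*(u - 1)*(u + 2)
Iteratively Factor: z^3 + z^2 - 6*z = (z)*(z^2 + z - 6) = z*(z - 2)*(z + 3)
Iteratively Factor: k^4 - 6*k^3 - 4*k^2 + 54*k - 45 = (k - 3)*(k^3 - 3*k^2 - 13*k + 15) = (k - 3)*(k + 3)*(k^2 - 6*k + 5) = (k - 5)*(k - 3)*(k + 3)*(k - 1)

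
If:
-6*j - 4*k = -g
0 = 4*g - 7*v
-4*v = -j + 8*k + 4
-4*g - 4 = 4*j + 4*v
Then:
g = -119/173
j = 14/173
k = -203/692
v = -68/173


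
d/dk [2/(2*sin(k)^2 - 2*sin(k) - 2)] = (1 - 2*sin(k))*cos(k)/(sin(k) + cos(k)^2)^2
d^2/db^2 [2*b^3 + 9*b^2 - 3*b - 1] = 12*b + 18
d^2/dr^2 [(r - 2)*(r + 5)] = 2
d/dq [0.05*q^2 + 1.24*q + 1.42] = 0.1*q + 1.24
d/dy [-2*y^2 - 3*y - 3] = -4*y - 3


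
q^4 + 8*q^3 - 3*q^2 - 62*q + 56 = (q - 2)*(q - 1)*(q + 4)*(q + 7)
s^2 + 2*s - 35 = (s - 5)*(s + 7)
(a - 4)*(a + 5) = a^2 + a - 20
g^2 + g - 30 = (g - 5)*(g + 6)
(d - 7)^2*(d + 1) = d^3 - 13*d^2 + 35*d + 49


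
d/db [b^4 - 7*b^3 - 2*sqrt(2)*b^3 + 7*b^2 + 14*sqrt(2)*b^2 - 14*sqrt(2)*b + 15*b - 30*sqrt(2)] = 4*b^3 - 21*b^2 - 6*sqrt(2)*b^2 + 14*b + 28*sqrt(2)*b - 14*sqrt(2) + 15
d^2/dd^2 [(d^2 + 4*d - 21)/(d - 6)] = 78/(d^3 - 18*d^2 + 108*d - 216)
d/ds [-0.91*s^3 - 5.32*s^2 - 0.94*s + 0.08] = -2.73*s^2 - 10.64*s - 0.94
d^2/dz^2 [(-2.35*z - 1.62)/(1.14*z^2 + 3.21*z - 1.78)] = (-(2.28*z + 3.21)*(2.35*z + 1.62)*(4.56*z + 6.42) + (16.074*z + 18.7806)*(1.14*z^2 + 3.21*z - 1.78))/(1.14*z^2 + 3.21*z - 1.78)^3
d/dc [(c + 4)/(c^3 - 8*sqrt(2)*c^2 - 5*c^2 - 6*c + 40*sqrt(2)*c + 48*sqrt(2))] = (c^3 - 8*sqrt(2)*c^2 - 5*c^2 - 6*c + 40*sqrt(2)*c + (c + 4)*(-3*c^2 + 10*c + 16*sqrt(2)*c - 40*sqrt(2) + 6) + 48*sqrt(2))/(c^3 - 8*sqrt(2)*c^2 - 5*c^2 - 6*c + 40*sqrt(2)*c + 48*sqrt(2))^2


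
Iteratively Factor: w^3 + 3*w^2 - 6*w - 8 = (w - 2)*(w^2 + 5*w + 4) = (w - 2)*(w + 1)*(w + 4)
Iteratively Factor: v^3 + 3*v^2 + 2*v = (v + 2)*(v^2 + v) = (v + 1)*(v + 2)*(v)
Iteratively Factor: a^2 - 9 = (a - 3)*(a + 3)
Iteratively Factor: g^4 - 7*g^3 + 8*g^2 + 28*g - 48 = (g - 2)*(g^3 - 5*g^2 - 2*g + 24) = (g - 3)*(g - 2)*(g^2 - 2*g - 8) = (g - 3)*(g - 2)*(g + 2)*(g - 4)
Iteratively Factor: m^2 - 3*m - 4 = (m - 4)*(m + 1)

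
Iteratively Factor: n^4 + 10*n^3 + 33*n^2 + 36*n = (n + 3)*(n^3 + 7*n^2 + 12*n) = (n + 3)^2*(n^2 + 4*n) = (n + 3)^2*(n + 4)*(n)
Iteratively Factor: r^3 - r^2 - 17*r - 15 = (r - 5)*(r^2 + 4*r + 3) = (r - 5)*(r + 3)*(r + 1)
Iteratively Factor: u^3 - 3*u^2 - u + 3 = (u - 3)*(u^2 - 1) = (u - 3)*(u + 1)*(u - 1)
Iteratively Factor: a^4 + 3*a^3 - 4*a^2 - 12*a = (a)*(a^3 + 3*a^2 - 4*a - 12) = a*(a + 2)*(a^2 + a - 6) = a*(a - 2)*(a + 2)*(a + 3)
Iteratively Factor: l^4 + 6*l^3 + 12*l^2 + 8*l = (l + 2)*(l^3 + 4*l^2 + 4*l) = (l + 2)^2*(l^2 + 2*l) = (l + 2)^3*(l)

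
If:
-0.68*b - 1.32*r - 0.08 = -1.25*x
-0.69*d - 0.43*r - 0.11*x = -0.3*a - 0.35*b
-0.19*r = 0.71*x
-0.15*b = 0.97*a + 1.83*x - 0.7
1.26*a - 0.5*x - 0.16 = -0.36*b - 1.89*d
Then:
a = 1.20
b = -1.39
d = -0.49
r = 0.52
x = -0.14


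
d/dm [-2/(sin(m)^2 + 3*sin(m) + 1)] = 2*(2*sin(m) + 3)*cos(m)/(sin(m)^2 + 3*sin(m) + 1)^2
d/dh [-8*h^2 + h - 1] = 1 - 16*h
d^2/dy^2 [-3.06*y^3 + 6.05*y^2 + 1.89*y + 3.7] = 12.1 - 18.36*y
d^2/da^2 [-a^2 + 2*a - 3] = -2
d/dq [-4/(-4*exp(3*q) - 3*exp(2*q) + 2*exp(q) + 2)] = (-48*exp(2*q) - 24*exp(q) + 8)*exp(q)/(4*exp(3*q) + 3*exp(2*q) - 2*exp(q) - 2)^2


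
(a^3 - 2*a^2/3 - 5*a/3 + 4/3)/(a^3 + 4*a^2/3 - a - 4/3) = (a - 1)/(a + 1)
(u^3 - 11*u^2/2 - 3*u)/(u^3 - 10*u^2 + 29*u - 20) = u*(2*u^2 - 11*u - 6)/(2*(u^3 - 10*u^2 + 29*u - 20))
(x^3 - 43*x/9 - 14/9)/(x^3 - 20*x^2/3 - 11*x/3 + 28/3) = (9*x^3 - 43*x - 14)/(3*(3*x^3 - 20*x^2 - 11*x + 28))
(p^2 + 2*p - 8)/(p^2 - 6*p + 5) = (p^2 + 2*p - 8)/(p^2 - 6*p + 5)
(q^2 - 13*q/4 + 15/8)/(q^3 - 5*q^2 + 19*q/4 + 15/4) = (4*q - 3)/(2*(2*q^2 - 5*q - 3))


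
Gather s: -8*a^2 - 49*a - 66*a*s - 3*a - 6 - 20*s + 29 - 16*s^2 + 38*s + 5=-8*a^2 - 52*a - 16*s^2 + s*(18 - 66*a) + 28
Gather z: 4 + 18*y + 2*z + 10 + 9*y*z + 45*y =63*y + z*(9*y + 2) + 14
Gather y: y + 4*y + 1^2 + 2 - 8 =5*y - 5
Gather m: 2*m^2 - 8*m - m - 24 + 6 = 2*m^2 - 9*m - 18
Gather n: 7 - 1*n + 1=8 - n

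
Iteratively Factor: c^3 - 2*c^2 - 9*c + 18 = (c - 3)*(c^2 + c - 6) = (c - 3)*(c + 3)*(c - 2)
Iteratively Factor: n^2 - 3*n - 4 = (n - 4)*(n + 1)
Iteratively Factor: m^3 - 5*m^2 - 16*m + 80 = (m - 4)*(m^2 - m - 20) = (m - 4)*(m + 4)*(m - 5)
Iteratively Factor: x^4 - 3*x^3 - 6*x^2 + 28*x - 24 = (x + 3)*(x^3 - 6*x^2 + 12*x - 8) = (x - 2)*(x + 3)*(x^2 - 4*x + 4) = (x - 2)^2*(x + 3)*(x - 2)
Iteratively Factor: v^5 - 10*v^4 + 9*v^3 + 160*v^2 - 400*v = (v - 5)*(v^4 - 5*v^3 - 16*v^2 + 80*v) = (v - 5)^2*(v^3 - 16*v) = (v - 5)^2*(v - 4)*(v^2 + 4*v) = (v - 5)^2*(v - 4)*(v + 4)*(v)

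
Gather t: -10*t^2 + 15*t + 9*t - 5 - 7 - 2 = -10*t^2 + 24*t - 14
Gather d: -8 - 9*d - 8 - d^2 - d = -d^2 - 10*d - 16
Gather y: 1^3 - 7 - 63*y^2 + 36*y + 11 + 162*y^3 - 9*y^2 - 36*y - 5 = 162*y^3 - 72*y^2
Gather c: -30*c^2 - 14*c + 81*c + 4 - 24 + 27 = -30*c^2 + 67*c + 7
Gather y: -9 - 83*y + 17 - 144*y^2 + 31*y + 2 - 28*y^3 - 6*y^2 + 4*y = -28*y^3 - 150*y^2 - 48*y + 10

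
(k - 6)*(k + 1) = k^2 - 5*k - 6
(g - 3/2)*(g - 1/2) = g^2 - 2*g + 3/4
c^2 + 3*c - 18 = (c - 3)*(c + 6)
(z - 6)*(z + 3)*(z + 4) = z^3 + z^2 - 30*z - 72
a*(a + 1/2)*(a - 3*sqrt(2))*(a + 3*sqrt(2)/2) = a^4 - 3*sqrt(2)*a^3/2 + a^3/2 - 9*a^2 - 3*sqrt(2)*a^2/4 - 9*a/2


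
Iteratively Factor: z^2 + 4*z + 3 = (z + 3)*(z + 1)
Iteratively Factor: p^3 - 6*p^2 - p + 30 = (p - 5)*(p^2 - p - 6) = (p - 5)*(p - 3)*(p + 2)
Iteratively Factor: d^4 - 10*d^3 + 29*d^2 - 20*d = (d - 1)*(d^3 - 9*d^2 + 20*d) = d*(d - 1)*(d^2 - 9*d + 20) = d*(d - 5)*(d - 1)*(d - 4)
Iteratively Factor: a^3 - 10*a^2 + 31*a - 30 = (a - 2)*(a^2 - 8*a + 15) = (a - 3)*(a - 2)*(a - 5)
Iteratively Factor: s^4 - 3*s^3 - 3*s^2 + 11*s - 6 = (s - 1)*(s^3 - 2*s^2 - 5*s + 6) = (s - 1)*(s + 2)*(s^2 - 4*s + 3) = (s - 1)^2*(s + 2)*(s - 3)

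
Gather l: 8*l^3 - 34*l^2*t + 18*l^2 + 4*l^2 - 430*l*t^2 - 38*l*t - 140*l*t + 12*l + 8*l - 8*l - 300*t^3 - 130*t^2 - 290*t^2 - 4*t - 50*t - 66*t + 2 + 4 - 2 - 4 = 8*l^3 + l^2*(22 - 34*t) + l*(-430*t^2 - 178*t + 12) - 300*t^3 - 420*t^2 - 120*t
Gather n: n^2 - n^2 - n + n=0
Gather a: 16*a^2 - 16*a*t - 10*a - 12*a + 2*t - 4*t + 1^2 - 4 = 16*a^2 + a*(-16*t - 22) - 2*t - 3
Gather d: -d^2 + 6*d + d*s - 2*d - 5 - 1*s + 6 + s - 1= -d^2 + d*(s + 4)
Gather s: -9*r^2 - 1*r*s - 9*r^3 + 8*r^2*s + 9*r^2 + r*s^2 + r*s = -9*r^3 + 8*r^2*s + r*s^2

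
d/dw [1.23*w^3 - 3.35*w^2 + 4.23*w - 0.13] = 3.69*w^2 - 6.7*w + 4.23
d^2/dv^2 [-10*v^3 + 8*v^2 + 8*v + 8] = 16 - 60*v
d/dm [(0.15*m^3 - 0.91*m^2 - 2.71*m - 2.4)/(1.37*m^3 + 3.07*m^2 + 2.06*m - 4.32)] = (-1.11022302462516e-16*m^5 + 1.7072*m^4 + 8.0434*m^3 + 14.3651*m^2 + 22.5984*m + 16.6512)/(1.8769*m^6 + 8.4118*m^5 + 15.0693*m^4 + 0.811599999999999*m^3 - 22.2812*m^2 - 17.7984*m + 18.6624)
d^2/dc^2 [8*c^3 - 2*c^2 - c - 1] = 48*c - 4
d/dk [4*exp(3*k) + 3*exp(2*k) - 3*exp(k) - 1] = (12*exp(2*k) + 6*exp(k) - 3)*exp(k)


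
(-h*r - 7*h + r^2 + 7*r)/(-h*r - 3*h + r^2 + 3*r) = (r + 7)/(r + 3)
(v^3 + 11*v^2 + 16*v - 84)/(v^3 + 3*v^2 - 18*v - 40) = (v^3 + 11*v^2 + 16*v - 84)/(v^3 + 3*v^2 - 18*v - 40)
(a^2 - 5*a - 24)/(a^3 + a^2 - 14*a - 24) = (a - 8)/(a^2 - 2*a - 8)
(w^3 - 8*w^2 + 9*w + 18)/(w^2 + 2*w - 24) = (w^3 - 8*w^2 + 9*w + 18)/(w^2 + 2*w - 24)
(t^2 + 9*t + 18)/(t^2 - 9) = (t + 6)/(t - 3)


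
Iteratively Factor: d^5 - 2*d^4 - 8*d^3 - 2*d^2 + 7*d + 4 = (d + 1)*(d^4 - 3*d^3 - 5*d^2 + 3*d + 4) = (d - 1)*(d + 1)*(d^3 - 2*d^2 - 7*d - 4) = (d - 1)*(d + 1)^2*(d^2 - 3*d - 4) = (d - 4)*(d - 1)*(d + 1)^2*(d + 1)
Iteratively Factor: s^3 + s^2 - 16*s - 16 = (s + 4)*(s^2 - 3*s - 4) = (s + 1)*(s + 4)*(s - 4)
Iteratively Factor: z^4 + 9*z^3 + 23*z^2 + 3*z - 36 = (z + 3)*(z^3 + 6*z^2 + 5*z - 12) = (z + 3)^2*(z^2 + 3*z - 4) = (z - 1)*(z + 3)^2*(z + 4)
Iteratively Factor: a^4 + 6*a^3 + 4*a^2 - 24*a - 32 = (a + 2)*(a^3 + 4*a^2 - 4*a - 16) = (a - 2)*(a + 2)*(a^2 + 6*a + 8) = (a - 2)*(a + 2)^2*(a + 4)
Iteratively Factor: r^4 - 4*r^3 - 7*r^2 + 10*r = (r - 1)*(r^3 - 3*r^2 - 10*r) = (r - 1)*(r + 2)*(r^2 - 5*r) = r*(r - 1)*(r + 2)*(r - 5)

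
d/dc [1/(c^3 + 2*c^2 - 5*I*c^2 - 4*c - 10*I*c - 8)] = (-3*c^2 - 4*c + 10*I*c + 4 + 10*I)/(-c^3 - 2*c^2 + 5*I*c^2 + 4*c + 10*I*c + 8)^2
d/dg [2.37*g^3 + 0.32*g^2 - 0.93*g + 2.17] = 7.11*g^2 + 0.64*g - 0.93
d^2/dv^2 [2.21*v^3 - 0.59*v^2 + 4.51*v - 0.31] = 13.26*v - 1.18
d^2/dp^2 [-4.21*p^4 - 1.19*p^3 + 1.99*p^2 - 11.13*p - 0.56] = -50.52*p^2 - 7.14*p + 3.98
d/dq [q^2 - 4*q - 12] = 2*q - 4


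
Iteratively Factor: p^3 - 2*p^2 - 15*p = (p)*(p^2 - 2*p - 15) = p*(p + 3)*(p - 5)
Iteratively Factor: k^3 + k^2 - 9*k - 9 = (k - 3)*(k^2 + 4*k + 3) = (k - 3)*(k + 3)*(k + 1)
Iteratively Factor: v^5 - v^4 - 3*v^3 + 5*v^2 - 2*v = (v - 1)*(v^4 - 3*v^2 + 2*v) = v*(v - 1)*(v^3 - 3*v + 2) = v*(v - 1)^2*(v^2 + v - 2) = v*(v - 1)^3*(v + 2)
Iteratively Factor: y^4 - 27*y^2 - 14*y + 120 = (y + 3)*(y^3 - 3*y^2 - 18*y + 40) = (y + 3)*(y + 4)*(y^2 - 7*y + 10) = (y - 2)*(y + 3)*(y + 4)*(y - 5)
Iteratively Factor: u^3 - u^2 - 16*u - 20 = (u + 2)*(u^2 - 3*u - 10) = (u + 2)^2*(u - 5)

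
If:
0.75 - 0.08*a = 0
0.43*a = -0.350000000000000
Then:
No Solution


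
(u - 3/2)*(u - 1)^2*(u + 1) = u^4 - 5*u^3/2 + u^2/2 + 5*u/2 - 3/2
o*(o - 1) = o^2 - o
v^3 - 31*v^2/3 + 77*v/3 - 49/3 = (v - 7)*(v - 7/3)*(v - 1)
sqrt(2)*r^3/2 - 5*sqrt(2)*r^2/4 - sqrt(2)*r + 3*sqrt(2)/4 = (r - 3)*(r - 1/2)*(sqrt(2)*r/2 + sqrt(2)/2)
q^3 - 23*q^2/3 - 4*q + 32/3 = (q - 8)*(q - 1)*(q + 4/3)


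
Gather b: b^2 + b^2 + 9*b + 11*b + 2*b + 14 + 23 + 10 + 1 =2*b^2 + 22*b + 48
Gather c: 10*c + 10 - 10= 10*c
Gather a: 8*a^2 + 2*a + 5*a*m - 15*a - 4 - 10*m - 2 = 8*a^2 + a*(5*m - 13) - 10*m - 6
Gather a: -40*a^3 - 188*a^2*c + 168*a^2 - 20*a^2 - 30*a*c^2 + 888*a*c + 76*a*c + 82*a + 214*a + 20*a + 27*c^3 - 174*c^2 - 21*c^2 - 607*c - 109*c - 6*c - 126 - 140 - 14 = -40*a^3 + a^2*(148 - 188*c) + a*(-30*c^2 + 964*c + 316) + 27*c^3 - 195*c^2 - 722*c - 280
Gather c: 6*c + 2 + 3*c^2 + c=3*c^2 + 7*c + 2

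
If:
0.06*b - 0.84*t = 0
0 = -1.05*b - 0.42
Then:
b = -0.40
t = -0.03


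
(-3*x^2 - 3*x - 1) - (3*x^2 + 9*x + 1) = -6*x^2 - 12*x - 2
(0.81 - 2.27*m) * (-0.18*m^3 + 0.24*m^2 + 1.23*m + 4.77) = 0.4086*m^4 - 0.6906*m^3 - 2.5977*m^2 - 9.8316*m + 3.8637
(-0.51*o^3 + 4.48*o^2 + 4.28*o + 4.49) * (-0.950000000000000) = 0.4845*o^3 - 4.256*o^2 - 4.066*o - 4.2655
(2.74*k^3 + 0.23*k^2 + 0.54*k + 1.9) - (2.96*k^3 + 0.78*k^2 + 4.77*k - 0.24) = -0.22*k^3 - 0.55*k^2 - 4.23*k + 2.14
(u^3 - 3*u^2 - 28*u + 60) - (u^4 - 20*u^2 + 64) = -u^4 + u^3 + 17*u^2 - 28*u - 4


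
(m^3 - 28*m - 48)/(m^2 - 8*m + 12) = (m^2 + 6*m + 8)/(m - 2)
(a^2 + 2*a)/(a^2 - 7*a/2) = 2*(a + 2)/(2*a - 7)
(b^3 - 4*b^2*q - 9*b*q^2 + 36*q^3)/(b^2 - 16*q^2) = (b^2 - 9*q^2)/(b + 4*q)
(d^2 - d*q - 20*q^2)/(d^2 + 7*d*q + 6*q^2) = (d^2 - d*q - 20*q^2)/(d^2 + 7*d*q + 6*q^2)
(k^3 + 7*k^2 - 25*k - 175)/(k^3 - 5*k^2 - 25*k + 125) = (k + 7)/(k - 5)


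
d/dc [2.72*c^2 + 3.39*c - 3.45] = 5.44*c + 3.39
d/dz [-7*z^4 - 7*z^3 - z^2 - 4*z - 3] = -28*z^3 - 21*z^2 - 2*z - 4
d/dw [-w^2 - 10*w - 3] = -2*w - 10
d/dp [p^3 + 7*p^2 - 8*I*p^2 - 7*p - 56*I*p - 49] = 3*p^2 + p*(14 - 16*I) - 7 - 56*I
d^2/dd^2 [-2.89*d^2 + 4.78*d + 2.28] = -5.78000000000000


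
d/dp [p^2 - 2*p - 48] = 2*p - 2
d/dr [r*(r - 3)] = 2*r - 3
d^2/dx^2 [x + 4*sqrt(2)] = 0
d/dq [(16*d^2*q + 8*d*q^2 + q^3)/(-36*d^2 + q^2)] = (-576*d^4 - 576*d^3*q - 124*d^2*q^2 + q^4)/(1296*d^4 - 72*d^2*q^2 + q^4)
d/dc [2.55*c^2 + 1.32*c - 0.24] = 5.1*c + 1.32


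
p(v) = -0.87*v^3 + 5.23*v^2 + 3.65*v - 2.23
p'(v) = -2.61*v^2 + 10.46*v + 3.65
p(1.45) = 11.41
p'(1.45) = 13.33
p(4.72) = 40.03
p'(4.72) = -5.13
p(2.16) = 21.29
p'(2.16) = 14.07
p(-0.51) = -2.62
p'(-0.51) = -2.36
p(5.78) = 25.60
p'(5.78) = -23.09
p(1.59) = 13.30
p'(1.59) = 13.68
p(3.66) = 38.53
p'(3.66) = 6.97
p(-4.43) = 159.88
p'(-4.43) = -93.91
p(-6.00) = 352.07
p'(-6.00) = -153.07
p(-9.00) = 1022.78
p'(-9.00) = -301.90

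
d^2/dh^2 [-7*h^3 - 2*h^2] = -42*h - 4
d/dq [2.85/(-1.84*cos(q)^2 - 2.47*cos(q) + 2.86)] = -(10.488*cos(q) + 7.0395)*sin(q)/(1.84*cos(q)^2 + 2.47*cos(q) - 2.86)^2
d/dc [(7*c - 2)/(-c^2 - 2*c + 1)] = (7*c^2 - 4*c + 3)/(c^4 + 4*c^3 + 2*c^2 - 4*c + 1)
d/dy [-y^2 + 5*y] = 5 - 2*y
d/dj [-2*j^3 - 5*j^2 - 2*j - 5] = -6*j^2 - 10*j - 2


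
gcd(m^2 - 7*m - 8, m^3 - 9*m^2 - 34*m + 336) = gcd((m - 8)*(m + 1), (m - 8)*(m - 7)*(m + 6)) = m - 8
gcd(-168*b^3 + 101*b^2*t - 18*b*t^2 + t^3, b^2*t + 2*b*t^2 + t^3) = 1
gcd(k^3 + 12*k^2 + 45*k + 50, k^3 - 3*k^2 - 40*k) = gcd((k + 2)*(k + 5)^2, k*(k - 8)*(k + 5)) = k + 5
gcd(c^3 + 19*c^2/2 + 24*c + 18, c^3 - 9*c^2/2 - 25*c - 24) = c^2 + 7*c/2 + 3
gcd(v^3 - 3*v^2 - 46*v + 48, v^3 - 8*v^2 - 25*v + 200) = v - 8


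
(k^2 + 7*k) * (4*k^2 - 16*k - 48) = 4*k^4 + 12*k^3 - 160*k^2 - 336*k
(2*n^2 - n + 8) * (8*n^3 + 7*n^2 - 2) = 16*n^5 + 6*n^4 + 57*n^3 + 52*n^2 + 2*n - 16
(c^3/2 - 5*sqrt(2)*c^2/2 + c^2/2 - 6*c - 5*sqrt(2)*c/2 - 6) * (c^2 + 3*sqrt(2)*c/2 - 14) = c^5/2 - 7*sqrt(2)*c^4/4 + c^4/2 - 41*c^3/2 - 7*sqrt(2)*c^3/4 - 41*c^2/2 + 26*sqrt(2)*c^2 + 26*sqrt(2)*c + 84*c + 84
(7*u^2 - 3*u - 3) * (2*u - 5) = 14*u^3 - 41*u^2 + 9*u + 15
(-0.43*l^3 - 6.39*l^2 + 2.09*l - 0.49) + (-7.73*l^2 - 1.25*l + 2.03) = -0.43*l^3 - 14.12*l^2 + 0.84*l + 1.54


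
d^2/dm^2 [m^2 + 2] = 2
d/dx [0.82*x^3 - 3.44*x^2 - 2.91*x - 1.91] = 2.46*x^2 - 6.88*x - 2.91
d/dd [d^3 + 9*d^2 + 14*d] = 3*d^2 + 18*d + 14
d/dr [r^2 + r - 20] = 2*r + 1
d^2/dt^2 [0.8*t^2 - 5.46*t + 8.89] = 1.60000000000000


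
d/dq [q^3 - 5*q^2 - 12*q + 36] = 3*q^2 - 10*q - 12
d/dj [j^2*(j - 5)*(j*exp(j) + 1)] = j*(j^3*exp(j) - j^2*exp(j) - 15*j*exp(j) + 3*j - 10)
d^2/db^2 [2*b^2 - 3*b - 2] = 4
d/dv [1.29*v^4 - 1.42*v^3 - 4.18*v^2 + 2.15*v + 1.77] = 5.16*v^3 - 4.26*v^2 - 8.36*v + 2.15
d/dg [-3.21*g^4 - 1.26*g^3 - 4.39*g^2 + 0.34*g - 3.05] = -12.84*g^3 - 3.78*g^2 - 8.78*g + 0.34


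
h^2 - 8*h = h*(h - 8)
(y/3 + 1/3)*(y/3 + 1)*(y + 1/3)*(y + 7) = y^4/9 + 34*y^3/27 + 104*y^2/27 + 94*y/27 + 7/9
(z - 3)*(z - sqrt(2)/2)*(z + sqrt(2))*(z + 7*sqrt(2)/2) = z^4 - 3*z^3 + 4*sqrt(2)*z^3 - 12*sqrt(2)*z^2 + 5*z^2/2 - 15*z/2 - 7*sqrt(2)*z/2 + 21*sqrt(2)/2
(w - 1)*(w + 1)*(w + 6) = w^3 + 6*w^2 - w - 6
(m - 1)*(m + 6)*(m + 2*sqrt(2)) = m^3 + 2*sqrt(2)*m^2 + 5*m^2 - 6*m + 10*sqrt(2)*m - 12*sqrt(2)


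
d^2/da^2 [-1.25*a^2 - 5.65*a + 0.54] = -2.50000000000000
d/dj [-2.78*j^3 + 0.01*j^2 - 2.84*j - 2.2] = -8.34*j^2 + 0.02*j - 2.84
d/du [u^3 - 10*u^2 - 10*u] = 3*u^2 - 20*u - 10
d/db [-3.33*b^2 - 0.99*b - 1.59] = -6.66*b - 0.99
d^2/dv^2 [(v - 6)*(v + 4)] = 2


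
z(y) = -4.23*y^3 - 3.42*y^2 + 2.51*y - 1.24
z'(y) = -12.69*y^2 - 6.84*y + 2.51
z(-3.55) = 135.99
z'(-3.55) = -133.13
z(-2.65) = 46.81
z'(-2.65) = -68.48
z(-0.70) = -3.22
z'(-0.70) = 1.08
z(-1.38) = -0.10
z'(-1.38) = -12.22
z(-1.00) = -2.94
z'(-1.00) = -3.34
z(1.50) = -19.45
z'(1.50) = -36.30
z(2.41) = -74.26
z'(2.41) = -87.68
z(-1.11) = -2.45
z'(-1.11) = -5.53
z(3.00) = -138.70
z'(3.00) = -132.22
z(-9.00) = 2782.82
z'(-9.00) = -963.82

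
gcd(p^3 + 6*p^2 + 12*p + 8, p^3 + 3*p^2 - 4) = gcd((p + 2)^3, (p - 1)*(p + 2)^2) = p^2 + 4*p + 4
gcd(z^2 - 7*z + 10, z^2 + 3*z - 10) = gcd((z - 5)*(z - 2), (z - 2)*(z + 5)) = z - 2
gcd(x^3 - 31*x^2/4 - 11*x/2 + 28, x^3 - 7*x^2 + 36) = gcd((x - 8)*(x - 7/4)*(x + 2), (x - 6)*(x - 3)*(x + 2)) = x + 2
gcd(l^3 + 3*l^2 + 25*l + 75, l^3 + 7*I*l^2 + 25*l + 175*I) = l^2 + 25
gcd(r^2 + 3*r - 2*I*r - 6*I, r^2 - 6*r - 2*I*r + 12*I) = r - 2*I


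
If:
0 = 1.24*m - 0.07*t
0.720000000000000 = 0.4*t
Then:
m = 0.10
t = 1.80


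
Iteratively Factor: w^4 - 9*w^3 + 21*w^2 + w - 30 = (w - 3)*(w^3 - 6*w^2 + 3*w + 10) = (w - 3)*(w - 2)*(w^2 - 4*w - 5) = (w - 3)*(w - 2)*(w + 1)*(w - 5)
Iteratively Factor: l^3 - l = (l + 1)*(l^2 - l) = l*(l + 1)*(l - 1)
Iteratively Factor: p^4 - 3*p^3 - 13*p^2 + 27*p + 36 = (p + 1)*(p^3 - 4*p^2 - 9*p + 36) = (p - 4)*(p + 1)*(p^2 - 9) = (p - 4)*(p - 3)*(p + 1)*(p + 3)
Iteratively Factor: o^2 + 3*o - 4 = (o - 1)*(o + 4)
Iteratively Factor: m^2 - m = (m - 1)*(m)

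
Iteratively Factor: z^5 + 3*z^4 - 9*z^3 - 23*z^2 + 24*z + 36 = (z + 1)*(z^4 + 2*z^3 - 11*z^2 - 12*z + 36) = (z + 1)*(z + 3)*(z^3 - z^2 - 8*z + 12) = (z - 2)*(z + 1)*(z + 3)*(z^2 + z - 6) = (z - 2)*(z + 1)*(z + 3)^2*(z - 2)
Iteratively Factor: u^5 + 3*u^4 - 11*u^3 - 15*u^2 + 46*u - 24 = (u + 4)*(u^4 - u^3 - 7*u^2 + 13*u - 6) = (u - 1)*(u + 4)*(u^3 - 7*u + 6) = (u - 1)^2*(u + 4)*(u^2 + u - 6) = (u - 1)^2*(u + 3)*(u + 4)*(u - 2)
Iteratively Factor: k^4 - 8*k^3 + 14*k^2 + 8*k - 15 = (k - 1)*(k^3 - 7*k^2 + 7*k + 15) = (k - 1)*(k + 1)*(k^2 - 8*k + 15) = (k - 5)*(k - 1)*(k + 1)*(k - 3)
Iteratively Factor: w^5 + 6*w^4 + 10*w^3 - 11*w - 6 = (w + 1)*(w^4 + 5*w^3 + 5*w^2 - 5*w - 6) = (w + 1)*(w + 3)*(w^3 + 2*w^2 - w - 2) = (w + 1)*(w + 2)*(w + 3)*(w^2 - 1) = (w + 1)^2*(w + 2)*(w + 3)*(w - 1)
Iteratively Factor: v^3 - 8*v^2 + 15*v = (v - 5)*(v^2 - 3*v) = (v - 5)*(v - 3)*(v)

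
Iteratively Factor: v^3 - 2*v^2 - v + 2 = (v + 1)*(v^2 - 3*v + 2) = (v - 2)*(v + 1)*(v - 1)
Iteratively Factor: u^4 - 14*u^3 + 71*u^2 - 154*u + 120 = (u - 3)*(u^3 - 11*u^2 + 38*u - 40) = (u - 3)*(u - 2)*(u^2 - 9*u + 20) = (u - 4)*(u - 3)*(u - 2)*(u - 5)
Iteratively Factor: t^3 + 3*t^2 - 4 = (t + 2)*(t^2 + t - 2) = (t - 1)*(t + 2)*(t + 2)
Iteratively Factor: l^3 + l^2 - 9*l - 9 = (l - 3)*(l^2 + 4*l + 3) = (l - 3)*(l + 3)*(l + 1)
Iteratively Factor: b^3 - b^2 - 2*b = (b - 2)*(b^2 + b) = (b - 2)*(b + 1)*(b)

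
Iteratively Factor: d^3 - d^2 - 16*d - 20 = (d - 5)*(d^2 + 4*d + 4) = (d - 5)*(d + 2)*(d + 2)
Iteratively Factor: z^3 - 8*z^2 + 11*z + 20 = (z - 5)*(z^2 - 3*z - 4) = (z - 5)*(z + 1)*(z - 4)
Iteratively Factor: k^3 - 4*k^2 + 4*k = (k)*(k^2 - 4*k + 4) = k*(k - 2)*(k - 2)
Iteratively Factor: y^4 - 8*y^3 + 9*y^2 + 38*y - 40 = (y - 4)*(y^3 - 4*y^2 - 7*y + 10) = (y - 4)*(y + 2)*(y^2 - 6*y + 5) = (y - 4)*(y - 1)*(y + 2)*(y - 5)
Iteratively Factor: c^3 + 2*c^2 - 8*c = (c + 4)*(c^2 - 2*c) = c*(c + 4)*(c - 2)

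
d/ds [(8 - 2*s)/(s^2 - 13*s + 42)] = 2*(s^2 - 8*s + 10)/(s^4 - 26*s^3 + 253*s^2 - 1092*s + 1764)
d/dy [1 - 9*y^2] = -18*y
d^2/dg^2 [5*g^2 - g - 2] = 10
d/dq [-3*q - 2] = -3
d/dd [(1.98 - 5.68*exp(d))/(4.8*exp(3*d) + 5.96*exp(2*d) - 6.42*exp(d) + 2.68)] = (54.528*exp(3*d) + 5.34079999999999*exp(2*d) - 23.6016*exp(d) - 2.5108)*exp(d)/(23.04*exp(6*d) + 57.216*exp(5*d) - 26.1104*exp(4*d) - 50.7984*exp(3*d) + 73.162*exp(2*d) - 34.4112*exp(d) + 7.1824)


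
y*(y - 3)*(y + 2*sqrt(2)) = y^3 - 3*y^2 + 2*sqrt(2)*y^2 - 6*sqrt(2)*y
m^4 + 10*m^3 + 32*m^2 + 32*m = m*(m + 2)*(m + 4)^2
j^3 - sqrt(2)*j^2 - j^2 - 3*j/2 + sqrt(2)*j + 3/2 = (j - 1)*(j - 3*sqrt(2)/2)*(j + sqrt(2)/2)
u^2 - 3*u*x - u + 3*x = (u - 1)*(u - 3*x)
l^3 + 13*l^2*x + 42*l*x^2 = l*(l + 6*x)*(l + 7*x)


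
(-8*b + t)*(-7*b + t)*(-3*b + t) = -168*b^3 + 101*b^2*t - 18*b*t^2 + t^3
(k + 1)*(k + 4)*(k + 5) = k^3 + 10*k^2 + 29*k + 20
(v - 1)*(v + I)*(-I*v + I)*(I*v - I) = v^4 - 3*v^3 + I*v^3 + 3*v^2 - 3*I*v^2 - v + 3*I*v - I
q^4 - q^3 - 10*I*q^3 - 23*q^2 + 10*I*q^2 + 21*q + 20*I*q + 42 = (q - 2)*(q + 1)*(q - 7*I)*(q - 3*I)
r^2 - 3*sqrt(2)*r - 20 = (r - 5*sqrt(2))*(r + 2*sqrt(2))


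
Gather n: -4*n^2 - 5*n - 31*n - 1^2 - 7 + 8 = -4*n^2 - 36*n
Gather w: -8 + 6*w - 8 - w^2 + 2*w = -w^2 + 8*w - 16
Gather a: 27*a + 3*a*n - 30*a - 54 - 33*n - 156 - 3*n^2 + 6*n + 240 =a*(3*n - 3) - 3*n^2 - 27*n + 30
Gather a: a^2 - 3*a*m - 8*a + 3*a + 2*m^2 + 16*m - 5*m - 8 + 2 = a^2 + a*(-3*m - 5) + 2*m^2 + 11*m - 6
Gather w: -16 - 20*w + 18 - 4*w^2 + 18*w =-4*w^2 - 2*w + 2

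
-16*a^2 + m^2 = (-4*a + m)*(4*a + m)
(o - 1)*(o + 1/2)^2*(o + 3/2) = o^4 + 3*o^3/2 - 3*o^2/4 - 11*o/8 - 3/8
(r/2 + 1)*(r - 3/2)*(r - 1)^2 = r^4/2 - 3*r^3/4 - 3*r^2/2 + 13*r/4 - 3/2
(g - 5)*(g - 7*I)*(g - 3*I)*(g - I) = g^4 - 5*g^3 - 11*I*g^3 - 31*g^2 + 55*I*g^2 + 155*g + 21*I*g - 105*I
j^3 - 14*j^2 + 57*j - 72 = (j - 8)*(j - 3)^2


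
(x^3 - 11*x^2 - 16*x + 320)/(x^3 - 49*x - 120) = (x - 8)/(x + 3)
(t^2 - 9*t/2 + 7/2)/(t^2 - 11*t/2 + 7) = (t - 1)/(t - 2)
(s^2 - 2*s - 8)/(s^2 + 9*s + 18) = (s^2 - 2*s - 8)/(s^2 + 9*s + 18)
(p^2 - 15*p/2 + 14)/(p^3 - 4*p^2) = (p - 7/2)/p^2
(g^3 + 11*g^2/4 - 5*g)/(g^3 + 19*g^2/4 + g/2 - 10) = g/(g + 2)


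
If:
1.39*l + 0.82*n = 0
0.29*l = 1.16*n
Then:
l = 0.00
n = 0.00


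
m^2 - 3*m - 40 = (m - 8)*(m + 5)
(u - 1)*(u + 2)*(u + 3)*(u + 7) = u^4 + 11*u^3 + 29*u^2 + u - 42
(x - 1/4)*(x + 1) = x^2 + 3*x/4 - 1/4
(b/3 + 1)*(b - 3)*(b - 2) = b^3/3 - 2*b^2/3 - 3*b + 6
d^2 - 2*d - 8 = (d - 4)*(d + 2)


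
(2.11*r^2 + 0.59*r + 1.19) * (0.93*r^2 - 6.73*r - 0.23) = 1.9623*r^4 - 13.6516*r^3 - 3.3493*r^2 - 8.1444*r - 0.2737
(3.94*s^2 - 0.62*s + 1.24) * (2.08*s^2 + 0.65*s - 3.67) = 8.1952*s^4 + 1.2714*s^3 - 12.2836*s^2 + 3.0814*s - 4.5508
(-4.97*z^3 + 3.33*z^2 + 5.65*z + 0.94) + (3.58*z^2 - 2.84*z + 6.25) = -4.97*z^3 + 6.91*z^2 + 2.81*z + 7.19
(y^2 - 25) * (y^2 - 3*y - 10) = y^4 - 3*y^3 - 35*y^2 + 75*y + 250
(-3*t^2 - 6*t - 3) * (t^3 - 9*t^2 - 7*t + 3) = -3*t^5 + 21*t^4 + 72*t^3 + 60*t^2 + 3*t - 9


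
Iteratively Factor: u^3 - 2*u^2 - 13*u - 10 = (u - 5)*(u^2 + 3*u + 2) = (u - 5)*(u + 1)*(u + 2)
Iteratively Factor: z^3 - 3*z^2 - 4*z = (z + 1)*(z^2 - 4*z) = (z - 4)*(z + 1)*(z)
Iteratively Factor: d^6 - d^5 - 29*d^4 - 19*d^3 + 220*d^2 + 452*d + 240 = (d + 2)*(d^5 - 3*d^4 - 23*d^3 + 27*d^2 + 166*d + 120) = (d - 5)*(d + 2)*(d^4 + 2*d^3 - 13*d^2 - 38*d - 24) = (d - 5)*(d + 1)*(d + 2)*(d^3 + d^2 - 14*d - 24) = (d - 5)*(d + 1)*(d + 2)^2*(d^2 - d - 12) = (d - 5)*(d + 1)*(d + 2)^2*(d + 3)*(d - 4)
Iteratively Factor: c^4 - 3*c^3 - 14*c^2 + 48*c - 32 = (c - 4)*(c^3 + c^2 - 10*c + 8) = (c - 4)*(c - 1)*(c^2 + 2*c - 8) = (c - 4)*(c - 2)*(c - 1)*(c + 4)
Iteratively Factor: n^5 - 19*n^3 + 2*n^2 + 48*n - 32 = (n - 1)*(n^4 + n^3 - 18*n^2 - 16*n + 32) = (n - 1)^2*(n^3 + 2*n^2 - 16*n - 32) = (n - 4)*(n - 1)^2*(n^2 + 6*n + 8) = (n - 4)*(n - 1)^2*(n + 2)*(n + 4)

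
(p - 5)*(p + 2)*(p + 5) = p^3 + 2*p^2 - 25*p - 50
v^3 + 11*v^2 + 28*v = v*(v + 4)*(v + 7)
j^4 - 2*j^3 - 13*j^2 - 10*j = j*(j - 5)*(j + 1)*(j + 2)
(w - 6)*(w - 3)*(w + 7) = w^3 - 2*w^2 - 45*w + 126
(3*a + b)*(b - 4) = 3*a*b - 12*a + b^2 - 4*b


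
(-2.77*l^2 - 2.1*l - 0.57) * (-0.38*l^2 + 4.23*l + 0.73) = 1.0526*l^4 - 10.9191*l^3 - 10.6885*l^2 - 3.9441*l - 0.4161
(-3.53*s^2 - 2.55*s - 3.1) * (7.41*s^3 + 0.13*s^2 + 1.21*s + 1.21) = -26.1573*s^5 - 19.3544*s^4 - 27.5738*s^3 - 7.7598*s^2 - 6.8365*s - 3.751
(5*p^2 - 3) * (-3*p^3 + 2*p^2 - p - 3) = -15*p^5 + 10*p^4 + 4*p^3 - 21*p^2 + 3*p + 9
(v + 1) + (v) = 2*v + 1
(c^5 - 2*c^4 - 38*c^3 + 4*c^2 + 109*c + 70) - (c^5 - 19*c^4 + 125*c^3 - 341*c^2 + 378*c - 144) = 17*c^4 - 163*c^3 + 345*c^2 - 269*c + 214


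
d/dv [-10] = 0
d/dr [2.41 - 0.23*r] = -0.230000000000000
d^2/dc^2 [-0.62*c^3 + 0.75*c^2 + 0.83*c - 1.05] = 1.5 - 3.72*c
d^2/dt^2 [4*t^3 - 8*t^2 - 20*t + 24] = 24*t - 16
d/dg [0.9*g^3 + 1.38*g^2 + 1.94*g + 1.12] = 2.7*g^2 + 2.76*g + 1.94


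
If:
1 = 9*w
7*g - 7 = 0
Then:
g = 1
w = 1/9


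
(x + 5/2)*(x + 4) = x^2 + 13*x/2 + 10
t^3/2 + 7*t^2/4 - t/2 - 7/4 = (t/2 + 1/2)*(t - 1)*(t + 7/2)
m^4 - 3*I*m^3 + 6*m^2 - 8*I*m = m*(m - 4*I)*(m - I)*(m + 2*I)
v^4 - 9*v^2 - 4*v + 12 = (v - 3)*(v - 1)*(v + 2)^2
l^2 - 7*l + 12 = (l - 4)*(l - 3)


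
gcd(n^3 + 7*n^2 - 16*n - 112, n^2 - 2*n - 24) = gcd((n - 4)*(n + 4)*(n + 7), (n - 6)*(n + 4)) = n + 4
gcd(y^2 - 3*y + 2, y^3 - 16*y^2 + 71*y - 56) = y - 1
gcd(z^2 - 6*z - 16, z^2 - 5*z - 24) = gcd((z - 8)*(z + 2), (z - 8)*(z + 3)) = z - 8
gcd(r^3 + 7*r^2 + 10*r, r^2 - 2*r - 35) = r + 5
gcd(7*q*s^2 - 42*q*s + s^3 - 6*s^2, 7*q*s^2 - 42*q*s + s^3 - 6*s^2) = 7*q*s^2 - 42*q*s + s^3 - 6*s^2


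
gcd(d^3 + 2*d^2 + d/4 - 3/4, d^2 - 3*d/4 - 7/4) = d + 1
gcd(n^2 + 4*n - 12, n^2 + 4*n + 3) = 1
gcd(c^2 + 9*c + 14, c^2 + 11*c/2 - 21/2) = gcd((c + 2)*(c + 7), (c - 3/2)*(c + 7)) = c + 7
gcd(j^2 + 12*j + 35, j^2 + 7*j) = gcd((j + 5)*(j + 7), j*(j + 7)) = j + 7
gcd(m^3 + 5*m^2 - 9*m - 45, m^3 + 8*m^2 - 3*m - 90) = m^2 + 2*m - 15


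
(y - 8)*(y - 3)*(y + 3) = y^3 - 8*y^2 - 9*y + 72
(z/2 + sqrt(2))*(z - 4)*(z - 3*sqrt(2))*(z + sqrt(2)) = z^4/2 - 2*z^3 - 7*z^2 - 6*sqrt(2)*z + 28*z + 24*sqrt(2)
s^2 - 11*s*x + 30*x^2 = (s - 6*x)*(s - 5*x)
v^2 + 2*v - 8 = (v - 2)*(v + 4)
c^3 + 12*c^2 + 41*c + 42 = (c + 2)*(c + 3)*(c + 7)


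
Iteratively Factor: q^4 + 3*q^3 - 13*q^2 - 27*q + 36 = (q - 3)*(q^3 + 6*q^2 + 5*q - 12) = (q - 3)*(q + 4)*(q^2 + 2*q - 3) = (q - 3)*(q + 3)*(q + 4)*(q - 1)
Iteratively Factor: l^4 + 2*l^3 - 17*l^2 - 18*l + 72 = (l + 4)*(l^3 - 2*l^2 - 9*l + 18) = (l + 3)*(l + 4)*(l^2 - 5*l + 6) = (l - 2)*(l + 3)*(l + 4)*(l - 3)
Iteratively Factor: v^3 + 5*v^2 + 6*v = (v)*(v^2 + 5*v + 6) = v*(v + 3)*(v + 2)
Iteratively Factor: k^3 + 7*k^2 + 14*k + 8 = (k + 2)*(k^2 + 5*k + 4) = (k + 1)*(k + 2)*(k + 4)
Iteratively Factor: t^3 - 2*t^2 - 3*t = (t - 3)*(t^2 + t) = t*(t - 3)*(t + 1)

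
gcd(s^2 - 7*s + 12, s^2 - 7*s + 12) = s^2 - 7*s + 12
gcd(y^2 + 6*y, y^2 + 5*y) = y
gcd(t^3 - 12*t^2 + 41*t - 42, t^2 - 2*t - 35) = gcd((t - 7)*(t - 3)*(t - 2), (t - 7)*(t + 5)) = t - 7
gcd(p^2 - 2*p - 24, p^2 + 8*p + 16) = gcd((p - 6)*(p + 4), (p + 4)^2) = p + 4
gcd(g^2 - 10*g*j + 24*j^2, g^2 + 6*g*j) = 1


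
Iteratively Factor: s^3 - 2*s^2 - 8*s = (s + 2)*(s^2 - 4*s) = s*(s + 2)*(s - 4)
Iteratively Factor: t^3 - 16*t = (t)*(t^2 - 16) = t*(t + 4)*(t - 4)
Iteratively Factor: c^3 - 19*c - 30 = (c - 5)*(c^2 + 5*c + 6) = (c - 5)*(c + 3)*(c + 2)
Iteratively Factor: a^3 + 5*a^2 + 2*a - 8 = (a + 2)*(a^2 + 3*a - 4) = (a + 2)*(a + 4)*(a - 1)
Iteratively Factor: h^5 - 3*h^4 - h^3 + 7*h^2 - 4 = (h - 2)*(h^4 - h^3 - 3*h^2 + h + 2) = (h - 2)*(h + 1)*(h^3 - 2*h^2 - h + 2) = (h - 2)*(h + 1)^2*(h^2 - 3*h + 2) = (h - 2)*(h - 1)*(h + 1)^2*(h - 2)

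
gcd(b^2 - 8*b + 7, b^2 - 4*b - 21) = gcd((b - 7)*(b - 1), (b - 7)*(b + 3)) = b - 7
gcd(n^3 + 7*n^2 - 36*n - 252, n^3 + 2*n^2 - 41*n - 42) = n^2 + n - 42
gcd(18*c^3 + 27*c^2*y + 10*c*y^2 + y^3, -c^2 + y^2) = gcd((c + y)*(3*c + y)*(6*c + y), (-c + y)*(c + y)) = c + y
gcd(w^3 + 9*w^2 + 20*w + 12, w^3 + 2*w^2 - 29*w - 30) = w^2 + 7*w + 6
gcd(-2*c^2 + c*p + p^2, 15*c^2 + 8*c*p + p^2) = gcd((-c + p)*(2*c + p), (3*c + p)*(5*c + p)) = 1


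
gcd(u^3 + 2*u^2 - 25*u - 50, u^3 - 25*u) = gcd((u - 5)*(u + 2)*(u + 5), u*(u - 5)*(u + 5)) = u^2 - 25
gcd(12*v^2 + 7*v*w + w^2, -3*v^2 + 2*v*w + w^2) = 3*v + w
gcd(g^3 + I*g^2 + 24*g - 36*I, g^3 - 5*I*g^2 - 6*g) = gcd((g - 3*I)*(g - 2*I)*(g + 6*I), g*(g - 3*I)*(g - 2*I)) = g^2 - 5*I*g - 6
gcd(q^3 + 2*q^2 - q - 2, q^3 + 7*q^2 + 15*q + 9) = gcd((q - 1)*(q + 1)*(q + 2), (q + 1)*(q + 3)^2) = q + 1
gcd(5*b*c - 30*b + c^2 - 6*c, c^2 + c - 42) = c - 6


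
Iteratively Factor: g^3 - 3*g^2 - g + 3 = (g - 1)*(g^2 - 2*g - 3) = (g - 1)*(g + 1)*(g - 3)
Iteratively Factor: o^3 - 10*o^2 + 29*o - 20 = (o - 5)*(o^2 - 5*o + 4) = (o - 5)*(o - 4)*(o - 1)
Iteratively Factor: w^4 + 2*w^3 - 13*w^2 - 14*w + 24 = (w - 1)*(w^3 + 3*w^2 - 10*w - 24) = (w - 3)*(w - 1)*(w^2 + 6*w + 8) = (w - 3)*(w - 1)*(w + 4)*(w + 2)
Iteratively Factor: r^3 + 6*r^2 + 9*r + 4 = (r + 1)*(r^2 + 5*r + 4) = (r + 1)^2*(r + 4)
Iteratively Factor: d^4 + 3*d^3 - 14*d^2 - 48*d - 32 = (d + 2)*(d^3 + d^2 - 16*d - 16) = (d + 2)*(d + 4)*(d^2 - 3*d - 4) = (d - 4)*(d + 2)*(d + 4)*(d + 1)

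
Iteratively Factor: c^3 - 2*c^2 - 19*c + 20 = (c + 4)*(c^2 - 6*c + 5) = (c - 1)*(c + 4)*(c - 5)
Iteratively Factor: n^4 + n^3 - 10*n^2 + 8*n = (n - 1)*(n^3 + 2*n^2 - 8*n) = n*(n - 1)*(n^2 + 2*n - 8) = n*(n - 2)*(n - 1)*(n + 4)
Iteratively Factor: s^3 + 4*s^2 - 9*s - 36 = (s + 4)*(s^2 - 9) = (s + 3)*(s + 4)*(s - 3)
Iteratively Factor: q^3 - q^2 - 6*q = (q - 3)*(q^2 + 2*q) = q*(q - 3)*(q + 2)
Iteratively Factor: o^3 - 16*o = (o + 4)*(o^2 - 4*o) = (o - 4)*(o + 4)*(o)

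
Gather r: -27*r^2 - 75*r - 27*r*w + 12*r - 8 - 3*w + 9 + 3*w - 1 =-27*r^2 + r*(-27*w - 63)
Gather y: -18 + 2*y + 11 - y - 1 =y - 8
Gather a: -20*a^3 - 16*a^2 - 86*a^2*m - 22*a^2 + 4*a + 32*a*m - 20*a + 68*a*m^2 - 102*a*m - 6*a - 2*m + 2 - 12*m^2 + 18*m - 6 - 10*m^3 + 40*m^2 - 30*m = -20*a^3 + a^2*(-86*m - 38) + a*(68*m^2 - 70*m - 22) - 10*m^3 + 28*m^2 - 14*m - 4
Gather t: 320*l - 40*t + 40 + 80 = 320*l - 40*t + 120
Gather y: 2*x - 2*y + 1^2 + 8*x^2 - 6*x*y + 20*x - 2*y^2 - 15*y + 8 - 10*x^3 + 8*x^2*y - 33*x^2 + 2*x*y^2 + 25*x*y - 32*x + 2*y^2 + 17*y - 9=-10*x^3 - 25*x^2 + 2*x*y^2 - 10*x + y*(8*x^2 + 19*x)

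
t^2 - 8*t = t*(t - 8)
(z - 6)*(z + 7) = z^2 + z - 42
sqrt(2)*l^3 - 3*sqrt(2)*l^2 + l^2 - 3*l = l*(l - 3)*(sqrt(2)*l + 1)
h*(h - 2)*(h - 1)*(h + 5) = h^4 + 2*h^3 - 13*h^2 + 10*h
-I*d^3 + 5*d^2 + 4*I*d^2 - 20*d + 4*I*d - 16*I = (d - 4)*(d + 4*I)*(-I*d + 1)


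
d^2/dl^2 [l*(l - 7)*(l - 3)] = 6*l - 20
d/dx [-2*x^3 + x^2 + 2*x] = -6*x^2 + 2*x + 2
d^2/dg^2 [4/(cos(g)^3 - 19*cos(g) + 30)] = 4*(2*(3*cos(g)^2 - 19)^2*sin(g)^2 + (9*cos(g)^2 - 25)*(cos(g)^3 - 19*cos(g) + 30)*cos(g))/(cos(g)^3 - 19*cos(g) + 30)^3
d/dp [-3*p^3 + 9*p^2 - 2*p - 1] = -9*p^2 + 18*p - 2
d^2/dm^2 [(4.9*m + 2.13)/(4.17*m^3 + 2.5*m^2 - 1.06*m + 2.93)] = (511.23366*m^5 + 750.955284*m^4 + 459.85196*m^3 - 695.039436*m^2 - 405.369318*m + 4.01887600000001)/(72.511713*m^9 + 130.41675*m^8 + 22.890798*m^7 + 102.170431*m^6 + 177.452736*m^5 - 14.342616*m^4 + 59.619083*m^3 + 74.263194*m^2 - 27.299982*m + 25.153757)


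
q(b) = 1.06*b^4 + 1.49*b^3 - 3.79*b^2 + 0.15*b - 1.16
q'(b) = 4.24*b^3 + 4.47*b^2 - 7.58*b + 0.15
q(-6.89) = 1719.35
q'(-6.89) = -1122.25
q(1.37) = -0.50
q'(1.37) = 9.06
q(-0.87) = -4.53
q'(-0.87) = 7.34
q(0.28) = -1.38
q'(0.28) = -1.53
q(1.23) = -1.51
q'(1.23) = 5.48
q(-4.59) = 244.71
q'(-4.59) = -280.90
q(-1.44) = -9.13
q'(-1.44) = 7.67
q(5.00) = 753.59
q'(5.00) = 604.00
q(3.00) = 91.27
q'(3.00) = 132.12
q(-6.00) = 913.42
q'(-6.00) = -709.29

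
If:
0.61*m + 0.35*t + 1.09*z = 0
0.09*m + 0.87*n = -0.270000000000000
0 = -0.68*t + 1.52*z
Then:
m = -3.06943105110897*z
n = 0.317527350114721*z - 0.310344827586207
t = 2.23529411764706*z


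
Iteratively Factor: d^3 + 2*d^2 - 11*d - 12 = (d - 3)*(d^2 + 5*d + 4) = (d - 3)*(d + 4)*(d + 1)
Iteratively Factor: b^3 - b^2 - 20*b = (b + 4)*(b^2 - 5*b) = b*(b + 4)*(b - 5)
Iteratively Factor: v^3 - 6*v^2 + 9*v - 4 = (v - 4)*(v^2 - 2*v + 1) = (v - 4)*(v - 1)*(v - 1)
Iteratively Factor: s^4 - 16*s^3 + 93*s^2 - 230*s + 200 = (s - 2)*(s^3 - 14*s^2 + 65*s - 100) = (s - 4)*(s - 2)*(s^2 - 10*s + 25) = (s - 5)*(s - 4)*(s - 2)*(s - 5)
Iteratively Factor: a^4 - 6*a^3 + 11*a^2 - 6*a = (a)*(a^3 - 6*a^2 + 11*a - 6) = a*(a - 2)*(a^2 - 4*a + 3) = a*(a - 3)*(a - 2)*(a - 1)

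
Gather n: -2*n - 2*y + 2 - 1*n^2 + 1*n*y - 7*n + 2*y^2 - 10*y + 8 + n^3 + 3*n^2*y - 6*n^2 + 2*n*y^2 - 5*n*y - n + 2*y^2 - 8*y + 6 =n^3 + n^2*(3*y - 7) + n*(2*y^2 - 4*y - 10) + 4*y^2 - 20*y + 16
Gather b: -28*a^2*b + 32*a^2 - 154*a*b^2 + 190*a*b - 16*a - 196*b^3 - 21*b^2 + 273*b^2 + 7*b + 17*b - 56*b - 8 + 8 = 32*a^2 - 16*a - 196*b^3 + b^2*(252 - 154*a) + b*(-28*a^2 + 190*a - 32)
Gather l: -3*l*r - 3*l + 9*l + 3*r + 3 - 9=l*(6 - 3*r) + 3*r - 6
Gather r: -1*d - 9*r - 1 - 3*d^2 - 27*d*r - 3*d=-3*d^2 - 4*d + r*(-27*d - 9) - 1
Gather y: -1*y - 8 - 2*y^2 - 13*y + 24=-2*y^2 - 14*y + 16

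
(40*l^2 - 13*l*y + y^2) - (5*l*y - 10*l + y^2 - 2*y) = 40*l^2 - 18*l*y + 10*l + 2*y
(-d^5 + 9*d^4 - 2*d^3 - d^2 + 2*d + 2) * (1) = -d^5 + 9*d^4 - 2*d^3 - d^2 + 2*d + 2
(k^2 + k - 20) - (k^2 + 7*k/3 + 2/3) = -4*k/3 - 62/3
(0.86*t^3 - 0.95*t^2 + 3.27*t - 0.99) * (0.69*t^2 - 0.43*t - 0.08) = 0.5934*t^5 - 1.0253*t^4 + 2.596*t^3 - 2.0132*t^2 + 0.1641*t + 0.0792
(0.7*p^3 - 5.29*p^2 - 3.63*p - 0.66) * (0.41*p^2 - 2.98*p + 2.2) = 0.287*p^5 - 4.2549*p^4 + 15.8159*p^3 - 1.0912*p^2 - 6.0192*p - 1.452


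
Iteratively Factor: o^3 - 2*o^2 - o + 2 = (o - 2)*(o^2 - 1) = (o - 2)*(o + 1)*(o - 1)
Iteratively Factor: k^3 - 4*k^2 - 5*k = (k + 1)*(k^2 - 5*k) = k*(k + 1)*(k - 5)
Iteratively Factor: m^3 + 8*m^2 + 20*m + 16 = (m + 4)*(m^2 + 4*m + 4) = (m + 2)*(m + 4)*(m + 2)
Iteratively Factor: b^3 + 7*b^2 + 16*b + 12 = (b + 2)*(b^2 + 5*b + 6) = (b + 2)^2*(b + 3)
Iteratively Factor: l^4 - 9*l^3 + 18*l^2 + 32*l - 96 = (l - 3)*(l^3 - 6*l^2 + 32) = (l - 4)*(l - 3)*(l^2 - 2*l - 8) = (l - 4)^2*(l - 3)*(l + 2)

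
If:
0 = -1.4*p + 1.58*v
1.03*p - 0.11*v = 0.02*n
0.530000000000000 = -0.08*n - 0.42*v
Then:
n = -6.02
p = -0.13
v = -0.11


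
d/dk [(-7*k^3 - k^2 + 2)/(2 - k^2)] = 7*k^2*(k^2 - 6)/(k^4 - 4*k^2 + 4)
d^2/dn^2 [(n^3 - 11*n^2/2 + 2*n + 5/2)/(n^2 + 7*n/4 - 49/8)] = 72*(296*n^3 - 1788*n^2 + 2310*n - 2303)/(512*n^6 + 2688*n^5 - 4704*n^4 - 30184*n^3 + 28812*n^2 + 100842*n - 117649)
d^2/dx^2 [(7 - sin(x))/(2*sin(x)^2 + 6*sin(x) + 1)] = (4*sin(x)^5 - 124*sin(x)^4 - 272*sin(x)^3 - 34*sin(x)^2 + 559*sin(x) + 488)/(6*sin(x) - cos(2*x) + 2)^3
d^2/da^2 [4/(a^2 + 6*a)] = 8*(-a*(a + 6) + 4*(a + 3)^2)/(a^3*(a + 6)^3)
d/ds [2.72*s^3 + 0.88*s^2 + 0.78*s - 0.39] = 8.16*s^2 + 1.76*s + 0.78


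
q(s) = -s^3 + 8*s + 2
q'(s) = 8 - 3*s^2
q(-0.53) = -2.09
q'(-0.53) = 7.16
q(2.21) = 8.89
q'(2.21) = -6.65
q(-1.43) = -6.52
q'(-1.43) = 1.87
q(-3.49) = 16.59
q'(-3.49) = -28.54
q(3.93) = -27.26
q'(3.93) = -38.33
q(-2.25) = -4.61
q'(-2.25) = -7.19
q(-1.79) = -6.58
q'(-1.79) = -1.61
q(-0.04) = 1.68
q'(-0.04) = 8.00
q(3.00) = -1.00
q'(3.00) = -19.00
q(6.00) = -166.00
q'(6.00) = -100.00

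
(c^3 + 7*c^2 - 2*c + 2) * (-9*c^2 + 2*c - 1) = -9*c^5 - 61*c^4 + 31*c^3 - 29*c^2 + 6*c - 2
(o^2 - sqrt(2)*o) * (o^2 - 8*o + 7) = o^4 - 8*o^3 - sqrt(2)*o^3 + 7*o^2 + 8*sqrt(2)*o^2 - 7*sqrt(2)*o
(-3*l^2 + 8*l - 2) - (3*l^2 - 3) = -6*l^2 + 8*l + 1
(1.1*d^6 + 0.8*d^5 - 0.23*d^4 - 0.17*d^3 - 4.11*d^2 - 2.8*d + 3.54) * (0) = 0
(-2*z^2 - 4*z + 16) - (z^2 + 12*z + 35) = -3*z^2 - 16*z - 19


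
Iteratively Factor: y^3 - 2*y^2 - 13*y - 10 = (y - 5)*(y^2 + 3*y + 2) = (y - 5)*(y + 1)*(y + 2)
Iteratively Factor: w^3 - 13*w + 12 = (w - 1)*(w^2 + w - 12) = (w - 1)*(w + 4)*(w - 3)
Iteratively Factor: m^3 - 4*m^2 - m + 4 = (m - 4)*(m^2 - 1) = (m - 4)*(m - 1)*(m + 1)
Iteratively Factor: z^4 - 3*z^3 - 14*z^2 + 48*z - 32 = (z - 4)*(z^3 + z^2 - 10*z + 8) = (z - 4)*(z + 4)*(z^2 - 3*z + 2) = (z - 4)*(z - 1)*(z + 4)*(z - 2)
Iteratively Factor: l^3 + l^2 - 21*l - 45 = (l + 3)*(l^2 - 2*l - 15) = (l - 5)*(l + 3)*(l + 3)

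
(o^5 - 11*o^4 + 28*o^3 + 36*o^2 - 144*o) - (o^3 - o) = o^5 - 11*o^4 + 27*o^3 + 36*o^2 - 143*o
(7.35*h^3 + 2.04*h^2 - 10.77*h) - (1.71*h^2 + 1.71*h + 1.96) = 7.35*h^3 + 0.33*h^2 - 12.48*h - 1.96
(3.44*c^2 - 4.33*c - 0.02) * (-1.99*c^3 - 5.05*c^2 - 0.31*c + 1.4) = -6.8456*c^5 - 8.7553*c^4 + 20.8399*c^3 + 6.2593*c^2 - 6.0558*c - 0.028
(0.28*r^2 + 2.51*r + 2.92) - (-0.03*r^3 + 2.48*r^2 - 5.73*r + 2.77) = 0.03*r^3 - 2.2*r^2 + 8.24*r + 0.15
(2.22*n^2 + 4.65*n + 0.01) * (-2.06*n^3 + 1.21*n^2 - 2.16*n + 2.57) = -4.5732*n^5 - 6.8928*n^4 + 0.8107*n^3 - 4.3265*n^2 + 11.9289*n + 0.0257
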